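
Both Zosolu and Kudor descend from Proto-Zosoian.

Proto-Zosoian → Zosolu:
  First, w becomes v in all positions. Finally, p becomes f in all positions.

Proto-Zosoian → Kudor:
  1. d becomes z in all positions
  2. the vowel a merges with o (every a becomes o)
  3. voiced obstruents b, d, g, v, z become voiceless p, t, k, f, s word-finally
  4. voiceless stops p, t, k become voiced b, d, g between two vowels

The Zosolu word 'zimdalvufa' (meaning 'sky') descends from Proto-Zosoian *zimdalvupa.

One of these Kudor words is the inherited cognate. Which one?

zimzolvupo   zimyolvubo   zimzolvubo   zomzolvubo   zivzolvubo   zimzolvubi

Kudor: *zimdalvupa > zimzalvupa > zimzolvupo > zimzolvubo  (by unconditioned shift, vowel merger, intervocalic voicing)
Among the options, 'zimzolvubo' alone shows every Kudor change applied in order.

zimzolvubo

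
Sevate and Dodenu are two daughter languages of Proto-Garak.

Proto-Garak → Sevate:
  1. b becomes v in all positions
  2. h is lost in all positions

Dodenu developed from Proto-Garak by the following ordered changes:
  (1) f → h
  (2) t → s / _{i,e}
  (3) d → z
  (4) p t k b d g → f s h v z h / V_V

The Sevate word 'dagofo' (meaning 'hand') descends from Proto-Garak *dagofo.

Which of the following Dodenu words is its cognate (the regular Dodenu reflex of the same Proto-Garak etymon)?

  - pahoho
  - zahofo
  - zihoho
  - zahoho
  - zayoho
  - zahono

zahoho

Dodenu: start from *dagofo.
  rule 1 (unconditioned shift): dagofo → dagoho
  rule 2: no change — dagoho
  rule 3 (unconditioned shift): dagoho → zagoho
  rule 4 (intervocalic lenition): zagoho → zahoho
  ⇒ Dodenu zahoho
Among the options, 'zahoho' alone shows every Dodenu change applied in order.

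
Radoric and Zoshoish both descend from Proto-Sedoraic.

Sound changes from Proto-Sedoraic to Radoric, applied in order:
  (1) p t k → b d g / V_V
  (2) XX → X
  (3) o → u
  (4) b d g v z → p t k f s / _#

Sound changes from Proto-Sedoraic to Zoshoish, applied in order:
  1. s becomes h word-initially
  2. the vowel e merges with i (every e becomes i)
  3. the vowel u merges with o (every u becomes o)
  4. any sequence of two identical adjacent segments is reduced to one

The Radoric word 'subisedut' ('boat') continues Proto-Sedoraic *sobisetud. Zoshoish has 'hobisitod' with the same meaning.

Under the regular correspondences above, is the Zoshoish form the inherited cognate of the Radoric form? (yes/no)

Derive the expected Zoshoish reflex of *sobisetud:
Zoshoish: *sobisetud > hobisetud > hobisitud > hobisitod  (by debuccalisation, vowel merger, vowel merger)
Zoshoish 'hobisitod' matches the regular reflex exactly, so the pair is cognate.

yes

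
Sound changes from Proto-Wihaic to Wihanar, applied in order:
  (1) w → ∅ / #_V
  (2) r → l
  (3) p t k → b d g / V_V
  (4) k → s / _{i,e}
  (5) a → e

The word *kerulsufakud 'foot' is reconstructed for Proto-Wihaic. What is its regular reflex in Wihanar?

selulsufegud

Wihanar: start from *kerulsufakud.
  rule 1: no change — kerulsufakud
  rule 2 (unconditioned shift): kerulsufakud → kelulsufakud
  rule 3 (intervocalic voicing): kelulsufakud → kelulsufagud
  rule 4 (palatalisation): kelulsufagud → selulsufagud
  rule 5 (vowel merger): selulsufagud → selulsufegud
  ⇒ Wihanar selulsufegud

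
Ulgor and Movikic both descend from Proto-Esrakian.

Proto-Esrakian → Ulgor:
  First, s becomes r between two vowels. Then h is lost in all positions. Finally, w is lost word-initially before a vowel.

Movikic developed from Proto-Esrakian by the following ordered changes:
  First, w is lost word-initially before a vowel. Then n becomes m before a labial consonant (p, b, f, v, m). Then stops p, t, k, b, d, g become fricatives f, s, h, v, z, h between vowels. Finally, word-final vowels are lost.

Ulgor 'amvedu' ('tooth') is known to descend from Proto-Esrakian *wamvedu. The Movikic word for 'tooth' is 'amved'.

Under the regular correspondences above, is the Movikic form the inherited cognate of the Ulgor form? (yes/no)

no

Derive the expected Movikic reflex of *wamvedu:
Movikic: *wamvedu > amvedu > amvezu > amvez  (by glide loss, intervocalic lenition, apocope)
The regular Movikic reflex would be 'amvez', but the attested form is 'amved'. The correspondence is irregular, so they are not cognates (the Movikic form has a different source).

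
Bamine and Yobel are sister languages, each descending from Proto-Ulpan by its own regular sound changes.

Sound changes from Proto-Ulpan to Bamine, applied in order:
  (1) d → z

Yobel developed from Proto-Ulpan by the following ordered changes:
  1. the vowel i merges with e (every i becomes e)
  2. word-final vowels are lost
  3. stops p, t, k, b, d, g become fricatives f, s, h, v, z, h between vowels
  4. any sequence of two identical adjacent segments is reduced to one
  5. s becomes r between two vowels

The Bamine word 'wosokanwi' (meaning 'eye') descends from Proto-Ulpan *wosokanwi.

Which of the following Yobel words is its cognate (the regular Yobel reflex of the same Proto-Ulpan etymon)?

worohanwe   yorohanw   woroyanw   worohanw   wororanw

worohanw

Yobel: *wosokanwi
  wosokanwi → wosokanwe   [vowel merger]
  wosokanwe → wosokanw   [apocope]
  wosokanw → wosohanw   [intervocalic lenition]
  wosohanw (rule 4 does not apply)
  wosohanw → worohanw   [rhotacism]
  giving Yobel worohanw.
The other candidates each miss or misapply at least one Yobel change.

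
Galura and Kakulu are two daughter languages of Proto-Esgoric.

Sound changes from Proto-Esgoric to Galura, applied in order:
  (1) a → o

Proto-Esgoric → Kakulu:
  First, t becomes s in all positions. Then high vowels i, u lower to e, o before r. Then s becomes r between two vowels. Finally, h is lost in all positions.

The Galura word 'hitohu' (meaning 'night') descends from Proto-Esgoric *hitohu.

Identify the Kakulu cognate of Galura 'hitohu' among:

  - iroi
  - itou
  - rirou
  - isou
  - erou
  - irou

Kakulu: *hitohu > hisohu > hirohu > irou  (by unconditioned shift, rhotacism, h-loss)
Only 'irou' matches the regular Kakulu development of *hitohu.

irou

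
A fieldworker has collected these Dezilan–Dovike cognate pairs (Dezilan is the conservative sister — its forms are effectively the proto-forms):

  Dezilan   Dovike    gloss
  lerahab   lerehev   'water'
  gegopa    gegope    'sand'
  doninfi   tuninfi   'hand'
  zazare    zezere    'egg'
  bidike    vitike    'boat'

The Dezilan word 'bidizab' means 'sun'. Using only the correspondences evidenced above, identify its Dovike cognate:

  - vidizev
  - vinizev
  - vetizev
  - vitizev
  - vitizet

bidike ~ vitike — Dezilan b corresponds to Dovike v word-initially before a front vowel.
bidike ~ vitike — Dezilan d corresponds to Dovike t between vowels (before a front vowel).
lerahab ~ lerehev — Dezilan a corresponds to Dovike e after a consonant, before a labial obstruent.
lerahab ~ lerehev — Dezilan b corresponds to Dovike v word-finally.
Applying these to Dezilan 'bidizab':
  bidizab → vidizab   (b→v word-initially before a front vowel)
  vidizab → vitizab   (d→t between vowels (before a front vowel))
  vitizab → vitizeb   (a→e after a consonant, before a labial obstruent)
  vitizeb → vitizev   (b→v word-finally)
So the Dovike cognate is 'vitizev'.

vitizev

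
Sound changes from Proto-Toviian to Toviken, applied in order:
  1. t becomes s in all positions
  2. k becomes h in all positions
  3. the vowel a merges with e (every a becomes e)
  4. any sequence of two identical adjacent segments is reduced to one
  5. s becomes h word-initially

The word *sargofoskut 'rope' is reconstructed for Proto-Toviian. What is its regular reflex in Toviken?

hergofoshus

Toviken: start from *sargofoskut.
  rule 1 (unconditioned shift): sargofoskut → sargofoskus
  rule 2 (unconditioned shift): sargofoskus → sargofoshus
  rule 3 (vowel merger): sargofoshus → sergofoshus
  rule 4: no change — sergofoshus
  rule 5 (debuccalisation): sergofoshus → hergofoshus
  ⇒ Toviken hergofoshus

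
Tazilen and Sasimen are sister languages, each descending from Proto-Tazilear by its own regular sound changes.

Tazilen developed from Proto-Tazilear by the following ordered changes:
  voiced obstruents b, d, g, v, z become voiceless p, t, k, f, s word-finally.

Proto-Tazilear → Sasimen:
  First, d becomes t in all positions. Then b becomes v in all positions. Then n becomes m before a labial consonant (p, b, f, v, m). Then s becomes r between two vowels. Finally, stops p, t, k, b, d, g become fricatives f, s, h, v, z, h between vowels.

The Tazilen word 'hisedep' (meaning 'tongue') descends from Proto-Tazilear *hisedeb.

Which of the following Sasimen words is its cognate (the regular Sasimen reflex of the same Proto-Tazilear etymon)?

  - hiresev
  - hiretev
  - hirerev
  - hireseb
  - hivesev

Sasimen: *hisedeb
  hisedeb → hiseteb   [unconditioned shift]
  hiseteb → hisetev   [unconditioned shift]
  hisetev (rule 3 does not apply)
  hisetev → hiretev   [rhotacism]
  hiretev → hiresev   [intervocalic lenition]
  giving Sasimen hiresev.
The other candidates each miss or misapply at least one Sasimen change.

hiresev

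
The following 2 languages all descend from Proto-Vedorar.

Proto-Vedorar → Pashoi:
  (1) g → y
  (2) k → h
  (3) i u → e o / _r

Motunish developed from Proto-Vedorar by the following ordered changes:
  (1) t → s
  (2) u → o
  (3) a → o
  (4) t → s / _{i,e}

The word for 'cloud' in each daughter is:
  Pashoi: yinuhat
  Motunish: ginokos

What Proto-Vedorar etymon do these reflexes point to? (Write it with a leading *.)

*ginukat

Position 5: Pashoi has h, Motunish has k. Motunish preserves k here (none of its changes turn any other segment into k), so the proto-segment is *k.
Position 6: Pashoi has a, Motunish has o. Pashoi preserves a here (none of its changes turn any other segment into a), so the proto-segment is *a.
Position 4: Pashoi has u, Motunish has o. Pashoi preserves u here (none of its changes turn any other segment into u), so the proto-segment is *u.
This points to *ginukat. Verify forward in each daughter:
Pashoi: start from *ginukat.
  rule 1 (unconditioned shift): ginukat → yinukat
  rule 2 (unconditioned shift): yinukat → yinuhat
  rule 3: no change — yinuhat
  ⇒ Pashoi yinuhat
Motunish: *ginukat > ginukas > ginokas > ginokos  (by unconditioned shift, vowel merger, vowel merger)
No other proto-form is consistent with every reflex, so the reconstruction is *ginukat.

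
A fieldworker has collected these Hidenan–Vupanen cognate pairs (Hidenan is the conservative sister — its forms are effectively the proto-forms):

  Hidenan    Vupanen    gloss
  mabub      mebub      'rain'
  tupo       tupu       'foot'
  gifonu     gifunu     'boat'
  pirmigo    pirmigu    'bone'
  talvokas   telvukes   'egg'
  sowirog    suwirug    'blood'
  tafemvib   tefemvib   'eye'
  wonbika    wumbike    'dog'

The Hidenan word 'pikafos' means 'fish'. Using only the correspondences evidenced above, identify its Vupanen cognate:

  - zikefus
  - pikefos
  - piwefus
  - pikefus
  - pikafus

pikefus

tafemvib ~ tefemvib — Hidenan a corresponds to Vupanen e after a consonant, before a labial obstruent.
talvokas ~ telvukes, sowirog ~ suwirug — Hidenan o corresponds to Vupanen u after a consonant, before a consonant other than r, m, n, p, b, f, v.
Applying these to Hidenan 'pikafos':
  pikafos → pikefos   (a→e after a consonant, before a labial obstruent)
  pikefos → pikefus   (o→u after a consonant, before a consonant other than r, m, n, p, b, f, v)
So the Vupanen cognate is 'pikefus'.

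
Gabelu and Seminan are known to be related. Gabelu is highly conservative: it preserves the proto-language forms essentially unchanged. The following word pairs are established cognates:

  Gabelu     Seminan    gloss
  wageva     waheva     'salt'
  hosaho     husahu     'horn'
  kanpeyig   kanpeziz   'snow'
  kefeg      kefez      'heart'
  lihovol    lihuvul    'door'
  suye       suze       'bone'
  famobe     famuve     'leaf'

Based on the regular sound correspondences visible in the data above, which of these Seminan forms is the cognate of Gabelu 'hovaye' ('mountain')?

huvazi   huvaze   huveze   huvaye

huvaze

lihovol ~ lihuvul — Gabelu o corresponds to Seminan u after a consonant, before a labial obstruent.
suye ~ suze — Gabelu y corresponds to Seminan z between vowels (before a front vowel).
Applying these to Gabelu 'hovaye':
  hovaye → huvaye   (o→u after a consonant, before a labial obstruent)
  huvaye → huvaze   (y→z between vowels (before a front vowel))
So the Seminan cognate is 'huvaze'.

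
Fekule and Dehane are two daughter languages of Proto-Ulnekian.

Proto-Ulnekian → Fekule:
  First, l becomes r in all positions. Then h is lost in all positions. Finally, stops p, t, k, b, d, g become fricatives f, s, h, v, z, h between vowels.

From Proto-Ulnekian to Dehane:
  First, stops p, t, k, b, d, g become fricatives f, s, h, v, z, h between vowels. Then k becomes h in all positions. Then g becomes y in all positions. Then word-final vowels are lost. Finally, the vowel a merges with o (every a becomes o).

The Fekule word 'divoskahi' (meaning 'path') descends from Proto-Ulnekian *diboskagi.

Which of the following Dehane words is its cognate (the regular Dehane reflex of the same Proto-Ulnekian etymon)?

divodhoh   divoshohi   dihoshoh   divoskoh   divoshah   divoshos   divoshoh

Dehane: start from *diboskagi.
  rule 1 (intervocalic lenition): diboskagi → divoskahi
  rule 2 (unconditioned shift): divoskahi → divoshahi
  rule 3: no change — divoshahi
  rule 4 (apocope): divoshahi → divoshah
  rule 5 (vowel merger): divoshah → divoshoh
  ⇒ Dehane divoshoh
The other candidates each miss or misapply at least one Dehane change.

divoshoh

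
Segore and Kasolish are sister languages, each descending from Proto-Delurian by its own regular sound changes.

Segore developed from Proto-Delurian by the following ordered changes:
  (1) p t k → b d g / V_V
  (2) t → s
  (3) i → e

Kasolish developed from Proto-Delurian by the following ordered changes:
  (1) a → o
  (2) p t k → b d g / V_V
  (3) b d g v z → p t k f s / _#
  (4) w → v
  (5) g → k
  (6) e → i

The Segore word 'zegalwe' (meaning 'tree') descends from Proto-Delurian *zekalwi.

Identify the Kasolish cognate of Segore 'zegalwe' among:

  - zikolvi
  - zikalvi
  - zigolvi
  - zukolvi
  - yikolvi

zikolvi

Kasolish: start from *zekalwi.
  rule 1 (vowel merger): zekalwi → zekolwi
  rule 2 (intervocalic voicing): zekolwi → zegolwi
  rule 3: no change — zegolwi
  rule 4 (unconditioned shift): zegolwi → zegolvi
  rule 5 (unconditioned shift): zegolvi → zekolvi
  rule 6 (vowel merger): zekolvi → zikolvi
  ⇒ Kasolish zikolvi
Only 'zikolvi' matches the regular Kasolish development of *zekalwi.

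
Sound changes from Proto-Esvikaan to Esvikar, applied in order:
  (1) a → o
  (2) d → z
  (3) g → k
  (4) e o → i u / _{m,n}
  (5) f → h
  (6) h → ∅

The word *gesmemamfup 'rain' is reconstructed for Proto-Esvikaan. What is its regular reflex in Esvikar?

Esvikar: *gesmemamfup
  gesmemamfup → gesmemomfup   [vowel merger]
  gesmemomfup (rule 2 does not apply)
  gesmemomfup → kesmemomfup   [unconditioned shift]
  kesmemomfup → kesmimumfup   [pre-nasal raising]
  kesmimumfup → kesmimumhup   [unconditioned shift]
  kesmimumhup → kesmimumup   [h-loss]
  giving Esvikar kesmimumup.

kesmimumup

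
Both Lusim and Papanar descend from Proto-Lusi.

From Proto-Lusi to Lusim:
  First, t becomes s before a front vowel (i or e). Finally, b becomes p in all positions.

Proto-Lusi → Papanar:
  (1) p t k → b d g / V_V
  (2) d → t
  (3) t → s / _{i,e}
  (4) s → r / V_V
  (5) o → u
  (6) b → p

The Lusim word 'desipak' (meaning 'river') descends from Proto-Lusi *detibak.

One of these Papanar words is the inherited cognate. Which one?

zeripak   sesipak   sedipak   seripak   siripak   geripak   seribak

Papanar: *detibak > dedibak > tetibak > sesibak > seribak > seripak  (by intervocalic voicing, unconditioned shift, palatalisation, rhotacism, unconditioned shift)

seripak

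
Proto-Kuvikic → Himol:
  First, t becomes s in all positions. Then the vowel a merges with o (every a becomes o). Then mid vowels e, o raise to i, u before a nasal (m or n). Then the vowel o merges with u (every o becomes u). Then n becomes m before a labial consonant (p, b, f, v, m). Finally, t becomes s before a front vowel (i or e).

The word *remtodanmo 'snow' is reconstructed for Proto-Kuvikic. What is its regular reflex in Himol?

rimsudummu

Himol: start from *remtodanmo.
  rule 1 (unconditioned shift): remtodanmo → remsodanmo
  rule 2 (vowel merger): remsodanmo → remsodonmo
  rule 3 (pre-nasal raising): remsodonmo → rimsodunmo
  rule 4 (vowel merger): rimsodunmo → rimsudunmu
  rule 5 (nasal place assimilation): rimsudunmu → rimsudummu
  rule 6: no change — rimsudummu
  ⇒ Himol rimsudummu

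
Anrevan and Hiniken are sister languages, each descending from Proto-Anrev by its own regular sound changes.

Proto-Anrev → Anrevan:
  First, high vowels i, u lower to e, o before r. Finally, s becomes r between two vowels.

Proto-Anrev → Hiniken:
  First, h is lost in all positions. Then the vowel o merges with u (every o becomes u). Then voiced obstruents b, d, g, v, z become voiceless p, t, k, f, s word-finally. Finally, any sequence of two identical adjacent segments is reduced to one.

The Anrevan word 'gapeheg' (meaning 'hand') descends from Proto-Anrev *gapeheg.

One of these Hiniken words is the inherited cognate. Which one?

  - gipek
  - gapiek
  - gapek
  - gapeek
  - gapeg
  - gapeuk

gapek

Hiniken: *gapeheg > gapeeg > gapeek > gapek  (by h-loss, final devoicing, degemination)
Only 'gapek' matches the regular Hiniken development of *gapeheg.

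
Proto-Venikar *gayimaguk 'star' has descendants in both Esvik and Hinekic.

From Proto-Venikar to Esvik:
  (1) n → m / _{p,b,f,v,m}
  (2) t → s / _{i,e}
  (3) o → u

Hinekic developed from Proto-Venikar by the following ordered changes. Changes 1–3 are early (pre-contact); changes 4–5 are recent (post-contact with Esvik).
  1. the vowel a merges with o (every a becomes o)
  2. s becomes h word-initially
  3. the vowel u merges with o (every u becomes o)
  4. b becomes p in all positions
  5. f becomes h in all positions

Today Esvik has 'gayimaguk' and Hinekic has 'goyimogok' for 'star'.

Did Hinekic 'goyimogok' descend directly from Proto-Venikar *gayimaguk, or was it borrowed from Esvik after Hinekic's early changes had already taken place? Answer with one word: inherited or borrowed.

If inherited, *gayimaguk would pass through all of Hinekic's changes:
Hinekic: *gayimaguk
  gayimaguk → goyimoguk   [vowel merger]
  goyimoguk (rule 2 does not apply)
  goyimoguk → goyimogok   [vowel merger]
  goyimogok (rule 4 does not apply)
  goyimogok (rule 5 does not apply)
  giving Hinekic goyimogok.
If borrowed from Esvik 'gayimaguk' after the early changes, it would undergo only the recent ones:
  rule 4 (unconditioned shift): no change (gayimaguk)
  rule 5 (unconditioned shift): no change (gayimaguk)
  ⇒ as a loan: gayimaguk
Hinekic 'goyimogok' matches the inherited outcome exactly, so it is an inherited cognate, not a loan.

inherited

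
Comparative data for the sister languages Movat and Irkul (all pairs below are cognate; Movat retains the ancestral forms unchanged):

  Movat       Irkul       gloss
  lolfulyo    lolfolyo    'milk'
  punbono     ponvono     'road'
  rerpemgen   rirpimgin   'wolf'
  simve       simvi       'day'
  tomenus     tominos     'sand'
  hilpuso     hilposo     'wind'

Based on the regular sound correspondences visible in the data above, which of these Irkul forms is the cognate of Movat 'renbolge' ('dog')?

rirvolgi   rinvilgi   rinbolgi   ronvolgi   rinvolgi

rinvolgi

rerpemgen ~ rirpimgin, tomenus ~ tominos — Movat e corresponds to Irkul i after a consonant, before a nasal.
punbono ~ ponvono — Movat b corresponds to Irkul v after a consonant, before a back vowel.
simve ~ simvi — Movat e corresponds to Irkul i word-finally.
Applying these to Movat 'renbolge':
  renbolge → rinbolge   (e→i after a consonant, before a nasal)
  rinbolge → rinvolge   (b→v after a consonant, before a back vowel)
  rinvolge → rinvolgi   (e→i word-finally)
So the Irkul cognate is 'rinvolgi'.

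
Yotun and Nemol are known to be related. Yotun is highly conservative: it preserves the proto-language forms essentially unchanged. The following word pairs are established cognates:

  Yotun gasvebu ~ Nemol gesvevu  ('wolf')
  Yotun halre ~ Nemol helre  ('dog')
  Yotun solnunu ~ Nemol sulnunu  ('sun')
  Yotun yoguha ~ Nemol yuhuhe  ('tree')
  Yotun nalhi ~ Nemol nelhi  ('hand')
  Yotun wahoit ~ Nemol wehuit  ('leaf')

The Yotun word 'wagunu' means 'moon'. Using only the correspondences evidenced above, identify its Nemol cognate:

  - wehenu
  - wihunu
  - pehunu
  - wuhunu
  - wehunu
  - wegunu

gasvebu ~ gesvevu, halre ~ helre — Yotun a corresponds to Nemol e after a consonant, before a consonant other than r, m, n, p, b, f, v.
yoguha ~ yuhuhe — Yotun g corresponds to Nemol h between vowels (before a back vowel).
Applying these to Yotun 'wagunu':
  wagunu → wegunu   (a→e after a consonant, before a consonant other than r, m, n, p, b, f, v)
  wegunu → wehunu   (g→h between vowels (before a back vowel))
So the Nemol cognate is 'wehunu'.

wehunu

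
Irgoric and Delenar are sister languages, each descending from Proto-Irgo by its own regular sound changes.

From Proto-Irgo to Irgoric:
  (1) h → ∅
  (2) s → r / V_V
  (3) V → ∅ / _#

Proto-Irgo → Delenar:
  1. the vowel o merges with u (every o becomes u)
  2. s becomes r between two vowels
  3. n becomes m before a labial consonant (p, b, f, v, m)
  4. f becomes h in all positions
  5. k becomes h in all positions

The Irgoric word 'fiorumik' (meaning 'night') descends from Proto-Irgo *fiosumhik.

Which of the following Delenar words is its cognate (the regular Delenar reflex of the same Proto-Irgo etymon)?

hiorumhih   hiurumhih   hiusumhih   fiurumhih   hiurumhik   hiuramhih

Delenar: *fiosumhik > fiusumhik > fiurumhik > hiurumhik > hiurumhih  (by vowel merger, rhotacism, unconditioned shift, unconditioned shift)
Among the options, 'hiurumhih' alone shows every Delenar change applied in order.

hiurumhih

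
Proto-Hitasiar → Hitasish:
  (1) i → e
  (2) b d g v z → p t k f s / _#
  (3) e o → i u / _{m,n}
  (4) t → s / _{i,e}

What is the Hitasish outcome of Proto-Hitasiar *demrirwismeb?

Hitasish: *demrirwismeb > demrerwesmeb > demrerwesmep > dimrerwesmep  (by vowel merger, final devoicing, pre-nasal raising)

dimrerwesmep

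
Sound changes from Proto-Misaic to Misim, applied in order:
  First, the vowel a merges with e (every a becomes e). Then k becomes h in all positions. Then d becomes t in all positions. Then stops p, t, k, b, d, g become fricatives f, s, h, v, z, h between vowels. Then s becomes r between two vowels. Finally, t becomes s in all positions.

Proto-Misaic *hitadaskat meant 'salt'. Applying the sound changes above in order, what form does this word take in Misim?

hirereshes

Misim: start from *hitadaskat.
  rule 1 (vowel merger): hitadaskat → hitedesket
  rule 2 (unconditioned shift): hitedesket → hitedeshet
  rule 3 (unconditioned shift): hitedeshet → hiteteshet
  rule 4 (intervocalic lenition): hiteteshet → hiseseshet
  rule 5 (rhotacism): hiseseshet → hirereshet
  rule 6 (unconditioned shift): hirereshet → hirereshes
  ⇒ Misim hirereshes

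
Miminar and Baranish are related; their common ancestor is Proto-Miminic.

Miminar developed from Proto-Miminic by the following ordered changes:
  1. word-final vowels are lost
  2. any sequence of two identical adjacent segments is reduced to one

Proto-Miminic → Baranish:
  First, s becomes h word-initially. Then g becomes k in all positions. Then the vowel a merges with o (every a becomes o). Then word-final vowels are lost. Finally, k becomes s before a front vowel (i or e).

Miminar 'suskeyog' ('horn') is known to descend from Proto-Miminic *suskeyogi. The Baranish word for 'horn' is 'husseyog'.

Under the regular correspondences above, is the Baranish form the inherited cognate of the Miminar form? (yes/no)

no

Derive the expected Baranish reflex of *suskeyogi:
Baranish: *suskeyogi
  suskeyogi → huskeyogi   [debuccalisation]
  huskeyogi → huskeyoki   [unconditioned shift]
  huskeyoki (rule 3 does not apply)
  huskeyoki → huskeyok   [apocope]
  huskeyok → husseyok   [palatalisation]
  giving Baranish husseyok.
The regular Baranish reflex would be 'husseyok', but the attested form is 'husseyog'. The correspondence is irregular, so they are not cognates (the Baranish form has a different source).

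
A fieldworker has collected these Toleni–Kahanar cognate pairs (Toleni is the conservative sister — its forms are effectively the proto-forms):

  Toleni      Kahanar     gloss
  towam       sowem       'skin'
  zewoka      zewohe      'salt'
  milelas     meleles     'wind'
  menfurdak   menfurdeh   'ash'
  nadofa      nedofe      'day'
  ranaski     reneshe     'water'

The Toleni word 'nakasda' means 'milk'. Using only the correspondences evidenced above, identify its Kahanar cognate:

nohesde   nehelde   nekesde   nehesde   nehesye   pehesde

nehesde

milelas ~ meleles, menfurdak ~ menfurdeh — Toleni a corresponds to Kahanar e after a consonant, before a consonant other than r, m, n, p, b, f, v.
zewoka ~ zewohe — Toleni k corresponds to Kahanar h between vowels (before a back vowel).
zewoka ~ zewohe, nadofa ~ nedofe — Toleni a corresponds to Kahanar e word-finally.
Applying these to Toleni 'nakasda':
  nakasda → nekasda   (a→e after a consonant, before a consonant other than r, m, n, p, b, f, v)
  nekasda → nehasda   (k→h between vowels (before a back vowel))
  nehasda → nehesda   (a→e after a consonant, before a consonant other than r, m, n, p, b, f, v)
  nehesda → nehesde   (a→e word-finally)
So the Kahanar cognate is 'nehesde'.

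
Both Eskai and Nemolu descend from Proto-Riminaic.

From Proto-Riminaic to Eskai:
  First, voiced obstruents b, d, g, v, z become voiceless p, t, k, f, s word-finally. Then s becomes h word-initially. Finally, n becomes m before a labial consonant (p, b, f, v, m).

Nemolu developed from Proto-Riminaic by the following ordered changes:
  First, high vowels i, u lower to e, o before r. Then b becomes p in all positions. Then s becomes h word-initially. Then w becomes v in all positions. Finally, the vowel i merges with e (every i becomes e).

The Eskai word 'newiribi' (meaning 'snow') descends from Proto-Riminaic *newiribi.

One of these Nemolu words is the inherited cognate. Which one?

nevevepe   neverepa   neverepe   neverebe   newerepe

neverepe

Nemolu: *newiribi > neweribi > neweripi > neveripi > neverepe  (by pre-rhotic lowering, unconditioned shift, unconditioned shift, vowel merger)
Only 'neverepe' matches the regular Nemolu development of *newiribi.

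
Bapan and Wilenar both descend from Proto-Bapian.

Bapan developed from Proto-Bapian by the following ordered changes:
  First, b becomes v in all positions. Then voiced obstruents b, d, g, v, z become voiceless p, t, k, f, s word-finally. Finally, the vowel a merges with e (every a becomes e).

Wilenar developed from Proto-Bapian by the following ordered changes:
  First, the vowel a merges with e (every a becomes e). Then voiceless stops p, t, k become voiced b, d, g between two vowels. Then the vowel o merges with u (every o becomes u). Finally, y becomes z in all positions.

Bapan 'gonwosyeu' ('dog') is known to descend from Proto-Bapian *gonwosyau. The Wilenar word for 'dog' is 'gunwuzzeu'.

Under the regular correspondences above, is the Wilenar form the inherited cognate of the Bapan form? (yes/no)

Derive the expected Wilenar reflex of *gonwosyau:
Wilenar: *gonwosyau
  gonwosyau → gonwosyeu   [vowel merger]
  gonwosyeu (rule 2 does not apply)
  gonwosyeu → gunwusyeu   [vowel merger]
  gunwusyeu → gunwuszeu   [unconditioned shift]
  giving Wilenar gunwuszeu.
The regular Wilenar reflex would be 'gunwuszeu', but the attested form is 'gunwuzzeu'. The correspondence is irregular, so they are not cognates (the Wilenar form has a different source).

no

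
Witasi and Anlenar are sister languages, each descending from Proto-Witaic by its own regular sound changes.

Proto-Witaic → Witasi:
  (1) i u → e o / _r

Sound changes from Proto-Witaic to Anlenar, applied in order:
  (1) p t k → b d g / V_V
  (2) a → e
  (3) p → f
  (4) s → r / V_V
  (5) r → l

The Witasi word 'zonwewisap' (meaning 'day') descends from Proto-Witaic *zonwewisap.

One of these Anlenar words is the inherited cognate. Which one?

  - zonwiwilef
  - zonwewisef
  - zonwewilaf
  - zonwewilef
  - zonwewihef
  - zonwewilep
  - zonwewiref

Anlenar: start from *zonwewisap.
  rule 1: no change — zonwewisap
  rule 2 (vowel merger): zonwewisap → zonwewisep
  rule 3 (unconditioned shift): zonwewisep → zonwewisef
  rule 4 (rhotacism): zonwewisef → zonwewiref
  rule 5 (unconditioned shift): zonwewiref → zonwewilef
  ⇒ Anlenar zonwewilef
Among the options, 'zonwewilef' alone shows every Anlenar change applied in order.

zonwewilef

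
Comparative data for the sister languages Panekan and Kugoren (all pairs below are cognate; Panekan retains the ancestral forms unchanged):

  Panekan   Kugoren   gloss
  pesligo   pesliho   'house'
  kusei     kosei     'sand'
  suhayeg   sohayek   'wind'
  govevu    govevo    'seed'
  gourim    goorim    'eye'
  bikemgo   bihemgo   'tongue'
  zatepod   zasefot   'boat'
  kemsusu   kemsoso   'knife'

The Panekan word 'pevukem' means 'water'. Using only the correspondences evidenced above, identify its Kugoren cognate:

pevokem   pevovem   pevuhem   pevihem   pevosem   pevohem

kusei ~ kosei, suhayeg ~ sohayek — Panekan u corresponds to Kugoren o after a consonant, before a consonant other than r, m, n, p, b, f, v.
bikemgo ~ bihemgo — Panekan k corresponds to Kugoren h between vowels (before a front vowel).
Applying these to Panekan 'pevukem':
  pevukem → pevokem   (u→o after a consonant, before a consonant other than r, m, n, p, b, f, v)
  pevokem → pevohem   (k→h between vowels (before a front vowel))
So the Kugoren cognate is 'pevohem'.

pevohem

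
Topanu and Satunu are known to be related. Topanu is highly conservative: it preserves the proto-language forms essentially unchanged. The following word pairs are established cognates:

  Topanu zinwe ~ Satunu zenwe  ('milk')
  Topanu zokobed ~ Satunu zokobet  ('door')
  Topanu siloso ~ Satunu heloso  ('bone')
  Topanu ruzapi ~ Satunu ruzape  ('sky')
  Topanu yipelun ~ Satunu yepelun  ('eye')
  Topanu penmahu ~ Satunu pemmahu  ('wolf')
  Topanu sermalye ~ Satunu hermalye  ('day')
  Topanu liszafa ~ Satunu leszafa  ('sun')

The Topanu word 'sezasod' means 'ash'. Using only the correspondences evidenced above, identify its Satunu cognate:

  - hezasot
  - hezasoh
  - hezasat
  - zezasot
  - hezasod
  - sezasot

sermalye ~ hermalye — Topanu s corresponds to Satunu h word-initially before a front vowel.
zokobed ~ zokobet — Topanu d corresponds to Satunu t word-finally.
Applying these to Topanu 'sezasod':
  sezasod → hezasod   (s→h word-initially before a front vowel)
  hezasod → hezasot   (d→t word-finally)
So the Satunu cognate is 'hezasot'.

hezasot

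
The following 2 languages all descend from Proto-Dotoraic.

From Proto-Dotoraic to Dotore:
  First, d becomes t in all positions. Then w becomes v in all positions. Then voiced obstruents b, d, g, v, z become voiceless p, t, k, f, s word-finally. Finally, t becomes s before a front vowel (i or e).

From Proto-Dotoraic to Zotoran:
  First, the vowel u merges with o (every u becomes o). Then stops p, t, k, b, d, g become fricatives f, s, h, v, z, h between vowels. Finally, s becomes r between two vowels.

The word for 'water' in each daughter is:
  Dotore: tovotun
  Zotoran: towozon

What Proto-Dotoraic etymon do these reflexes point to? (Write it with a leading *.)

Position 3: Dotore has v, Zotoran has w. Zotoran preserves w here (none of its changes turn any other segment into w), so the proto-segment is *w.
Position 6: Dotore has u, Zotoran has o. Dotore preserves u here (none of its changes turn any other segment into u), so the proto-segment is *u.
Continuing position by position gives *towodun; check it forward:
Dotore: start from *towodun.
  rule 1 (unconditioned shift): towodun → towotun
  rule 2 (unconditioned shift): towotun → tovotun
  rule 3: no change — tovotun
  rule 4: no change — tovotun
  ⇒ Dotore tovotun
Zotoran: *towodun
  towodun → towodon   [vowel merger]
  towodon → towozon   [intervocalic lenition]
  towozon (rule 3 does not apply)
  giving Zotoran towozon.
No other proto-form is consistent with every reflex, so the reconstruction is *towodun.

*towodun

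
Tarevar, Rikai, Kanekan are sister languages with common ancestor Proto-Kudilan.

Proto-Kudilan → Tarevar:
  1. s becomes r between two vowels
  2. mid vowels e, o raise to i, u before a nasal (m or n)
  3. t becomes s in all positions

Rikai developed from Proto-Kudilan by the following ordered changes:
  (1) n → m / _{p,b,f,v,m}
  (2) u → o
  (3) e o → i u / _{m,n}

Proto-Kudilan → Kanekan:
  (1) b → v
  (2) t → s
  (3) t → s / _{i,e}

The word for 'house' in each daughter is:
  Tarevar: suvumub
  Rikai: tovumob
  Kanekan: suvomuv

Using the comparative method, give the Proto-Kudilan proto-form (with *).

Position 6: Tarevar has u, Rikai has o, Kanekan has u. Kanekan preserves u here (none of its changes turn any other segment into u), so the proto-segment is *u.
Position 2: Tarevar has u, Rikai has o, Kanekan has u. Kanekan preserves u here (none of its changes turn any other segment into u), so the proto-segment is *u.
Position 4: Tarevar has u, Rikai has u, Kanekan has o. Kanekan preserves o here (none of its changes turn any other segment into o), so the proto-segment is *o.
This points to *tuvomub. Verify forward in each daughter:
Tarevar: *tuvomub > tuvumub > suvumub  (by pre-nasal raising, unconditioned shift)
Rikai: start from *tuvomub.
  rule 1: no change — tuvomub
  rule 2 (vowel merger): tuvomub → tovomob
  rule 3 (pre-nasal raising): tovomob → tovumob
  ⇒ Rikai tovumob
Kanekan: *tuvomub > tuvomuv > suvomuv  (by unconditioned shift, unconditioned shift)
*tuvomub is the unique common source.

*tuvomub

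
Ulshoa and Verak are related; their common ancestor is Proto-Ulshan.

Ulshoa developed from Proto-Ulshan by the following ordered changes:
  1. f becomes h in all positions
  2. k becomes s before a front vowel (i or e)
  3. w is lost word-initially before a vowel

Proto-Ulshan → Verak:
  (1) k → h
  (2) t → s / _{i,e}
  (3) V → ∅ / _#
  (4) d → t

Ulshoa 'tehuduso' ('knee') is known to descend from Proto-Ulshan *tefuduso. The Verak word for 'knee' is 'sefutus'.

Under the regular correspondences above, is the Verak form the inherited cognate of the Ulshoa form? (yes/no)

Derive the expected Verak reflex of *tefuduso:
Verak: *tefuduso > sefuduso > sefudus > sefutus  (by palatalisation, apocope, unconditioned shift)
Verak 'sefutus' matches the regular reflex exactly, so the pair is cognate.

yes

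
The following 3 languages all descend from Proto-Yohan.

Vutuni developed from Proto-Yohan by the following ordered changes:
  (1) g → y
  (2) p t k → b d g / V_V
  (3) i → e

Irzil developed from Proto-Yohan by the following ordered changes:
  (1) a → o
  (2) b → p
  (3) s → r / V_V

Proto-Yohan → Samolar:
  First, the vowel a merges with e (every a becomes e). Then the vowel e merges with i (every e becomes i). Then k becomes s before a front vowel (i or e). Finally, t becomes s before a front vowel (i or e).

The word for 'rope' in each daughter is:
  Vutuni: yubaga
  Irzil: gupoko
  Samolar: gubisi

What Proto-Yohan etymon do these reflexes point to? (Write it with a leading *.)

*gubaka

Position 1: Vutuni has y, Irzil has g, Samolar has g. Irzil preserves g here (none of its changes turn any other segment into g), so the proto-segment is *g.
Position 5: Vutuni has g, Irzil has k, Samolar has s. Irzil preserves k here (none of its changes turn any other segment into k), so the proto-segment is *k.
Verify the candidate proto-form against each daughter:
Vutuni: *gubaka > yubaka > yubaga  (by unconditioned shift, intervocalic voicing)
Irzil: *gubaka
  gubaka → guboko   [vowel merger]
  guboko → gupoko   [unconditioned shift]
  gupoko (rule 3 does not apply)
  giving Irzil gupoko.
Samolar: *gubaka
  gubaka → gubeke   [vowel merger]
  gubeke → gubiki   [vowel merger]
  gubiki → gubisi   [palatalisation]
  gubisi (rule 4 does not apply)
  giving Samolar gubisi.
*gubaka is the unique common source.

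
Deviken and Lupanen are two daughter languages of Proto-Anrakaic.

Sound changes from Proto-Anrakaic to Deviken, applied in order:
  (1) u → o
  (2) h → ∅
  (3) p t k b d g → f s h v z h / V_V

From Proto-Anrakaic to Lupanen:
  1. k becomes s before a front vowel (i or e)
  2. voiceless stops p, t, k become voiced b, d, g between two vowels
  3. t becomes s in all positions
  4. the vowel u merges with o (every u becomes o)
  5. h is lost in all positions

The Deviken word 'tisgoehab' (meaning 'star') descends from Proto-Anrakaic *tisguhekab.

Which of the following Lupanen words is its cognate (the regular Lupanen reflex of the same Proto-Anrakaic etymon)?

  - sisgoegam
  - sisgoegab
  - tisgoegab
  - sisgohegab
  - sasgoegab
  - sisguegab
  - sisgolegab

sisgoegab

Lupanen: start from *tisguhekab.
  rule 1: no change — tisguhekab
  rule 2 (intervocalic voicing): tisguhekab → tisguhegab
  rule 3 (unconditioned shift): tisguhegab → sisguhegab
  rule 4 (vowel merger): sisguhegab → sisgohegab
  rule 5 (h-loss): sisgohegab → sisgoegab
  ⇒ Lupanen sisgoegab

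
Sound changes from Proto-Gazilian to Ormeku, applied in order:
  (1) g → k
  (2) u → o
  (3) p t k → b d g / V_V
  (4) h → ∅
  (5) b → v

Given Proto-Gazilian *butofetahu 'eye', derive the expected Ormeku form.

vodofedao

Ormeku: *butofetahu
  butofetahu (rule 1 does not apply)
  butofetahu → botofetaho   [vowel merger]
  botofetaho → bodofedaho   [intervocalic voicing]
  bodofedaho → bodofedao   [h-loss]
  bodofedao → vodofedao   [unconditioned shift]
  giving Ormeku vodofedao.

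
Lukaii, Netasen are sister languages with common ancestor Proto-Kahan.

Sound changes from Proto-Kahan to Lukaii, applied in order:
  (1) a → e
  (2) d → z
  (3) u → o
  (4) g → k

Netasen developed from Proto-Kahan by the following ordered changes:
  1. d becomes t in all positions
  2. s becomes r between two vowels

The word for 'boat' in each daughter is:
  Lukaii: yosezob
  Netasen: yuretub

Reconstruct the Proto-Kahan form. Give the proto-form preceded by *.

*yusedub

Position 3: Lukaii has s, Netasen has r. Lukaii preserves s here (none of its changes turn any other segment into s), so the proto-segment is *s.
Position 2: Lukaii has o, Netasen has u. Netasen preserves u here (none of its changes turn any other segment into u), so the proto-segment is *u.
Verify the candidate proto-form against each daughter:
Lukaii: *yusedub
  yusedub (rule 1 does not apply)
  yusedub → yusezub   [unconditioned shift]
  yusezub → yosezob   [vowel merger]
  yosezob (rule 4 does not apply)
  giving Lukaii yosezob.
Netasen: start from *yusedub.
  rule 1 (unconditioned shift): yusedub → yusetub
  rule 2 (rhotacism): yusetub → yuretub
  ⇒ Netasen yuretub
Only *yusedub yields all of Lukaii yosezob, Netasen yuretub.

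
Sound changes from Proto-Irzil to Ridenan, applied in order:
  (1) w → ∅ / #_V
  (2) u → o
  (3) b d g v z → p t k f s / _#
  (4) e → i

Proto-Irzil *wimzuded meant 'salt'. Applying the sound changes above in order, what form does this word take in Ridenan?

Ridenan: start from *wimzuded.
  rule 1 (glide loss): wimzuded → imzuded
  rule 2 (vowel merger): imzuded → imzoded
  rule 3 (final devoicing): imzoded → imzodet
  rule 4 (vowel merger): imzodet → imzodit
  ⇒ Ridenan imzodit

imzodit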